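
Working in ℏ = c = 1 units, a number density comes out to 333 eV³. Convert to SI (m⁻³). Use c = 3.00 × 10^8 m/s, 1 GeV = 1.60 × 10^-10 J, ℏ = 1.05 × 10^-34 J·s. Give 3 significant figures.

4.36 × 10^22 m⁻³

Number density is [L]⁻³ = [E]³/(ℏc)³.
1 GeV³ → 1/(ℏc)³ × (1 GeV in J)³ = 1.31 × 10^47 m⁻³.
Convert the energy scale: 333 eV³ = 3.33 × 10^-25 GeV³.
Result: 3.33 × 10^-25 × 1.31 × 10^47 = 4.36 × 10^22 m⁻³.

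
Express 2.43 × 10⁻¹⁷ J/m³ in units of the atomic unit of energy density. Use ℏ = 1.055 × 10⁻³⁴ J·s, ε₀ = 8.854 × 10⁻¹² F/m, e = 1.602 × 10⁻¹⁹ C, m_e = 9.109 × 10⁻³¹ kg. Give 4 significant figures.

atomic unit of energy density: u_au = E_h/a₀³ = m_e⁴e¹⁰/((4πε₀)⁵ℏ⁸) = 2.929 × 10¹³ J/m³.
2.43 × 10⁻¹⁷ / 2.929 × 10¹³ = 8.296 × 10⁻³¹

8.296 × 10⁻³¹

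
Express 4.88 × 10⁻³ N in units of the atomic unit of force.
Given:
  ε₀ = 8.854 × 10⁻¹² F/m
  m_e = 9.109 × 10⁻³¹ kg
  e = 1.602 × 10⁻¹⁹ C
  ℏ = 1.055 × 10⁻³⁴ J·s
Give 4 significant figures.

atomic unit of force: F_au = E_h/a₀ = m_e²e⁶/((4πε₀)³ℏ⁴) = 8.220 × 10⁻⁸ N.
4.88 × 10⁻³ / 8.220 × 10⁻⁸ = 5.937 × 10⁴

5.937 × 10⁴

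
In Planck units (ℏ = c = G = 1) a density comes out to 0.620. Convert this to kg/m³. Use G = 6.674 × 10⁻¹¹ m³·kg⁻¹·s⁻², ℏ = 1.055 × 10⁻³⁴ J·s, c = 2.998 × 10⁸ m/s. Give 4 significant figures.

One Planck density: ρ_P = c⁵/(ℏG²) = 5.154 × 10⁹⁶ kg/m³.
0.620 × 5.154 × 10⁹⁶ kg/m³ = 3.195 × 10⁹⁶ kg/m³

3.195 × 10⁹⁶ kg/m³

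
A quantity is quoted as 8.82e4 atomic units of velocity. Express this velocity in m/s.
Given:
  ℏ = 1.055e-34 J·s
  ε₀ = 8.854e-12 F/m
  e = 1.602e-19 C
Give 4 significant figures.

One atomic unit of velocity: v_au = e²/(4πε₀ℏ) = 2.186e6 m/s.
8.82e4 × 2.186e6 m/s = 1.928e11 m/s

1.928e11 m/s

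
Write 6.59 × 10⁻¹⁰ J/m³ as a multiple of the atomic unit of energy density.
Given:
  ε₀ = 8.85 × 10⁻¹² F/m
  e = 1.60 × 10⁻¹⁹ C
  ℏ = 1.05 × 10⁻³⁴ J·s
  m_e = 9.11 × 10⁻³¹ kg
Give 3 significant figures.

atomic unit of energy density: u_au = E_h/a₀³ = m_e⁴e¹⁰/((4πε₀)⁵ℏ⁸) = 3.01 × 10¹³ J/m³.
6.59 × 10⁻¹⁰ / 3.01 × 10¹³ = 2.19 × 10⁻²³

2.19 × 10⁻²³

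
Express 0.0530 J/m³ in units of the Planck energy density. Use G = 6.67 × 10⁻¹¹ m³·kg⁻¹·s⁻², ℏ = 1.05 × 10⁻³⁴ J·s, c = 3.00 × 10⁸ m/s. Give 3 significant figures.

1.13 × 10⁻¹¹⁵

Planck energy density: u_P = c⁷/(ℏG²) = 4.68 × 10¹¹³ J/m³.
0.0530 / 4.68 × 10¹¹³ = 1.13 × 10⁻¹¹⁵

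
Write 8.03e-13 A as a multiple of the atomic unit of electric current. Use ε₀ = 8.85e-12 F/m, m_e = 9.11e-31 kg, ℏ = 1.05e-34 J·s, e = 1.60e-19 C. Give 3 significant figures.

1.20e-10

atomic unit of electric current: I_au = e E_h/ℏ = m_e e⁵/((4πε₀)²ℏ³) = 6.67e-3 A.
8.03e-13 / 6.67e-3 = 1.20e-10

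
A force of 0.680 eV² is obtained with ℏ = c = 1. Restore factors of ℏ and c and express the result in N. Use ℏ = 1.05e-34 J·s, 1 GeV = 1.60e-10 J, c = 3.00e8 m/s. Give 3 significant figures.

Force is [E]/[L] = [E]²/(ℏc); restore (ℏc)⁻¹.
1 GeV² → 1/(ℏc) × (1 GeV in J)² = 8.13e5 N.
Convert the energy scale: 0.680 eV² = 6.80e-19 GeV².
Result: 6.80e-19 × 8.13e5 = 5.53e-13 N.

5.53e-13 N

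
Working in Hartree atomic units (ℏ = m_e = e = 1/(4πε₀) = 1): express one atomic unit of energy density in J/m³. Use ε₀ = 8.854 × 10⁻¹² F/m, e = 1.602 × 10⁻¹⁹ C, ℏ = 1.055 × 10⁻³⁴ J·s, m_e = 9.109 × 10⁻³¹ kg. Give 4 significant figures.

2.929 × 10¹³ J/m³

The unique combination of the constants set to 1 with dimensions of energy density is u_au = E_h/a₀³ = m_e⁴e¹⁰/((4πε₀)⁵ℏ⁸).
E_h = 4.354 × 10⁻¹⁸ J
a₀ = 5.297 × 10⁻¹¹ m
E_h/a₀³ = 2.929 × 10¹³ J/m³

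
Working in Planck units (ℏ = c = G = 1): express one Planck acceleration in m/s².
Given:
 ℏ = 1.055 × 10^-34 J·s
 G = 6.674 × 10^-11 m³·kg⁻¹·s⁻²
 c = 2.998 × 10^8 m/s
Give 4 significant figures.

Dimensional analysis gives a_P = √(c⁷/(ℏG)).
  = √(3.092 × 10^103)
  = 5.560 × 10^51 m/s²

5.560 × 10^51 m/s²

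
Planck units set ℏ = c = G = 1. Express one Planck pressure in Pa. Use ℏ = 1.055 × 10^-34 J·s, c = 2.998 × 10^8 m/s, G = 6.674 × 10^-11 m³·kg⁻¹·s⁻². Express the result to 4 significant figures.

From ℏ = c = G = 1 the pressure scale is p_P = c⁷/(ℏG²).
  = 2.177 × 10^59 / 4.699 × 10^-55
  = 4.632 × 10^113 Pa

4.632 × 10^113 Pa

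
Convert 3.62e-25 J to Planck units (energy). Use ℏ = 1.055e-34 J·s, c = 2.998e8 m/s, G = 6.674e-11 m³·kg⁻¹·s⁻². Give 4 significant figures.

Planck energy: E_P = √(ℏc⁵/G) = 1.957e9 J.
3.62e-25 / 1.957e9 = 1.850e-34

1.850e-34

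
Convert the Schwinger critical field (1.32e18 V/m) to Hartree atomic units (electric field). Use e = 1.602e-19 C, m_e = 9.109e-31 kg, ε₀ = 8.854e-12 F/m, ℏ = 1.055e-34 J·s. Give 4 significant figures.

atomic unit of electric field: E_au = E_h/(e a₀) = m_e²e⁵/((4πε₀)³ℏ⁴) = 5.131e11 V/m.
1.32e18 / 5.131e11 = 2.573e6

2.573e6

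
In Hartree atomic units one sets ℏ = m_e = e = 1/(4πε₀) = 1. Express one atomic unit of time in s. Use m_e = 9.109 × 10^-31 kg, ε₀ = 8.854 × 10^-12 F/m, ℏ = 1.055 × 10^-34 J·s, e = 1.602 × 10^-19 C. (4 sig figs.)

2.423 × 10^-17 s

τ_au = (4πε₀)²ℏ³/(m_e e⁴)
E_h = 4.354 × 10^-18 J
ℏ/E_h = 2.423 × 10^-17 s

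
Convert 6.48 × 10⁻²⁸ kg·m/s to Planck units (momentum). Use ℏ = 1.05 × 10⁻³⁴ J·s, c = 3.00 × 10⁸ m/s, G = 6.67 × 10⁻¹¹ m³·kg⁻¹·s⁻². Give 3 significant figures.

9.94 × 10⁻²⁹

Planck momentum: p_P = √(ℏc³/G) = 6.52 kg·m/s.
6.48 × 10⁻²⁸ / 6.52 = 9.94 × 10⁻²⁹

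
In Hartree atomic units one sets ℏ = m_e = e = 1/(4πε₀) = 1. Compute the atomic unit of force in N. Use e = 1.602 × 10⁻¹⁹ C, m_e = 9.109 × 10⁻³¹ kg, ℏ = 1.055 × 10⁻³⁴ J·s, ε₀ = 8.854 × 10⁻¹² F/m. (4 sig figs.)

F_au = E_h/a₀ = m_e²e⁶/((4πε₀)³ℏ⁴)
E_h = 4.354 × 10⁻¹⁸ J
a₀ = 5.297 × 10⁻¹¹ m
E_h/a₀ = 8.220 × 10⁻⁸ N

8.220 × 10⁻⁸ N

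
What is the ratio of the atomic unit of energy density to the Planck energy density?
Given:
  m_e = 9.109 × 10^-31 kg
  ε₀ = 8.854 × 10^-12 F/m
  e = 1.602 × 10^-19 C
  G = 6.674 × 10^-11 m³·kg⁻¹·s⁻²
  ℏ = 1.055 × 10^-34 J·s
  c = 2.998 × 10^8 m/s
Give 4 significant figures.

6.323 × 10^-101

atomic unit of energy density: u_au = E_h/a₀³ = m_e⁴e¹⁰/((4πε₀)⁵ℏ⁸) = 2.929 × 10^13 J/m³
Planck energy density: u_P = c⁷/(ℏG²) = 4.632 × 10^113 J/m³
ratio = 2.929 × 10^13 / 4.632 × 10^113 = 6.323 × 10^-101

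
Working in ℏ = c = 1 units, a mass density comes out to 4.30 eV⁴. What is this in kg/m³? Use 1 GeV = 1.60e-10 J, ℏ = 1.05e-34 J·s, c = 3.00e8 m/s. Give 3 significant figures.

1.00e-15 kg/m³

Mass density is [E]/(c²[L]³) = [E]⁴/(ℏ³c⁵).
1 GeV⁴ → 1/(ℏ³c⁵) × (1 GeV in J)⁴ = 2.33e20 kg/m³.
Convert the energy scale: 4.30 eV⁴ = 4.30e-36 GeV⁴.
Result: 4.30e-36 × 2.33e20 = 1.00e-15 kg/m³.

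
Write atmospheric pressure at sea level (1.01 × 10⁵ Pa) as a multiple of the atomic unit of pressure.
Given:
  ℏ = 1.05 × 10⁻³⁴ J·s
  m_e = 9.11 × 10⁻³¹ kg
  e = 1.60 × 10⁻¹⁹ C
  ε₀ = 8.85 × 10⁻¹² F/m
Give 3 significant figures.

3.35 × 10⁻⁹

atomic unit of pressure: P_au = E_h/a₀³ = m_e⁴e¹⁰/((4πε₀)⁵ℏ⁸) = 3.01 × 10¹³ Pa.
1.01 × 10⁵ / 3.01 × 10¹³ = 3.35 × 10⁻⁹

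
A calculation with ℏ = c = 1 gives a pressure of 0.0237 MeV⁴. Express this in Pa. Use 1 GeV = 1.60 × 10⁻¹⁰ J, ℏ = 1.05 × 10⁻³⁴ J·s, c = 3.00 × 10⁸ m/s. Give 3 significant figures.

4.97 × 10²³ Pa

Pressure is [E]/[L]³ = [E]⁴/(ℏc)³.
1 GeV⁴ → 1/(ℏc)³ × (1 GeV in J)⁴ = 2.10 × 10³⁷ Pa.
Convert the energy scale: 0.0237 MeV⁴ = 2.37 × 10⁻¹⁴ GeV⁴.
Result: 2.37 × 10⁻¹⁴ × 2.10 × 10³⁷ = 4.97 × 10²³ Pa.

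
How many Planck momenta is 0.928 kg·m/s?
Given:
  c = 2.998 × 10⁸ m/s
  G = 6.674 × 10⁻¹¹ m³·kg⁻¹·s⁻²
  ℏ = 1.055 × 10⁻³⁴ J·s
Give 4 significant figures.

0.1422

Planck momentum: p_P = √(ℏc³/G) = 6.527 kg·m/s.
0.928 / 6.527 = 0.1422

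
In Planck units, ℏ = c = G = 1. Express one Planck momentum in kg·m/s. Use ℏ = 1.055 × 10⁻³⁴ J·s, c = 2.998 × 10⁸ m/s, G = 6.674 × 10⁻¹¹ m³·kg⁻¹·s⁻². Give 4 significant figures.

From ℏ = c = G = 1 the momentum scale is p_P = √(ℏc³/G).
  = √(42.60)
  = 6.527 kg·m/s

6.527 kg·m/s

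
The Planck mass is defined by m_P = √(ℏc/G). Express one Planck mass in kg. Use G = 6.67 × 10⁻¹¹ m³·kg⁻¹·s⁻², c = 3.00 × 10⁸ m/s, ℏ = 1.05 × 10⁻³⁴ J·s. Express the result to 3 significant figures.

2.17 × 10⁻⁸ kg

m_P = √(ℏc/G)
  = √(4.72 × 10⁻¹⁶)
  = 2.17 × 10⁻⁸ kg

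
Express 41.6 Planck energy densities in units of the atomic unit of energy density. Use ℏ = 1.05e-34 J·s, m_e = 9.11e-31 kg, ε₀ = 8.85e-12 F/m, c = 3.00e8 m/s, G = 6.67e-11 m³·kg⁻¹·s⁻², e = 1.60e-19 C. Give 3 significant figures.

Planck energy density: u_P = c⁷/(ℏG²) = 4.68e113 J/m³
atomic unit of energy density: u_au = E_h/a₀³ = m_e⁴e¹⁰/((4πε₀)⁵ℏ⁸) = 3.01e13 J/m³
41.6 × 4.68e113 / 3.01e13 = 6.46e101

6.46e101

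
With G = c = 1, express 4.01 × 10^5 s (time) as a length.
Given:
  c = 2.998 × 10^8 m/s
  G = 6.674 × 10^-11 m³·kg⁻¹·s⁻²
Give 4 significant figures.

Time → length via c.
4.01 × 10^5 s × (c) = 1.202 × 10^14 m

1.202 × 10^14 m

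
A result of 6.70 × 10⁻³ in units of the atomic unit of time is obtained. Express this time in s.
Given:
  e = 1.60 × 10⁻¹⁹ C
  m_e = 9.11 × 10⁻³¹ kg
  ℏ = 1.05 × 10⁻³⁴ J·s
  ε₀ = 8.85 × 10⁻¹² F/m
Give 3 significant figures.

One atomic unit of time: τ_au = (4πε₀)²ℏ³/(m_e e⁴) = 2.40 × 10⁻¹⁷ s.
6.70 × 10⁻³ × 2.40 × 10⁻¹⁷ s = 1.61 × 10⁻¹⁹ s

1.61 × 10⁻¹⁹ s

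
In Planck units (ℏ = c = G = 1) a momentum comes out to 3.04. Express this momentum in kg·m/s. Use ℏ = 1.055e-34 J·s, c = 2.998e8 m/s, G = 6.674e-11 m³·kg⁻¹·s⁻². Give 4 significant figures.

19.84 kg·m/s

One Planck momentum: p_P = √(ℏc³/G) = 6.527 kg·m/s.
3.04 × 6.527 kg·m/s = 19.84 kg·m/s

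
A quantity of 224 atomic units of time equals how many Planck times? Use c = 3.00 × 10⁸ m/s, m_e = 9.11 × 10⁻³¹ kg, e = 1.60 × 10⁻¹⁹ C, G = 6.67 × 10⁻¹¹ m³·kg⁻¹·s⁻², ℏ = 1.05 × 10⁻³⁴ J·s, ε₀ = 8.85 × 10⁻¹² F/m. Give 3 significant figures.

atomic unit of time: τ_au = (4πε₀)²ℏ³/(m_e e⁴) = 2.40 × 10⁻¹⁷ s
Planck time: t_P = √(ℏG/c⁵) = 5.37 × 10⁻⁴⁴ s
224 × 2.40 × 10⁻¹⁷ / 5.37 × 10⁻⁴⁴ = 1.00 × 10²⁹

1.00 × 10²⁹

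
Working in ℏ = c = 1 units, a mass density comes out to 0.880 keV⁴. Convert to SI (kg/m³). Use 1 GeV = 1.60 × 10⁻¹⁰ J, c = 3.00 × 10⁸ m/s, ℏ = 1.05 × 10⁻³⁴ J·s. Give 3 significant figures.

2.05 × 10⁻⁴ kg/m³

Mass density is [E]/(c²[L]³) = [E]⁴/(ℏ³c⁵).
1 GeV⁴ → 1/(ℏ³c⁵) × (1 GeV in J)⁴ = 2.33 × 10²⁰ kg/m³.
Convert the energy scale: 0.880 keV⁴ = 8.80 × 10⁻²⁵ GeV⁴.
Result: 8.80 × 10⁻²⁵ × 2.33 × 10²⁰ = 2.05 × 10⁻⁴ kg/m³.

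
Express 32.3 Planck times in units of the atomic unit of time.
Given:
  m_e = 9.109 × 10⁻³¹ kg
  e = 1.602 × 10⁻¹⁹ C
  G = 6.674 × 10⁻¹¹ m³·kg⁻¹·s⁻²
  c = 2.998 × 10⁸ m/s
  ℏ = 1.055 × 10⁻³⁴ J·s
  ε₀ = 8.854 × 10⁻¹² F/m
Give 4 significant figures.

7.188 × 10⁻²⁶

Planck time: t_P = √(ℏG/c⁵) = 5.392 × 10⁻⁴⁴ s
atomic unit of time: τ_au = (4πε₀)²ℏ³/(m_e e⁴) = 2.423 × 10⁻¹⁷ s
32.3 × 5.392 × 10⁻⁴⁴ / 2.423 × 10⁻¹⁷ = 7.188 × 10⁻²⁶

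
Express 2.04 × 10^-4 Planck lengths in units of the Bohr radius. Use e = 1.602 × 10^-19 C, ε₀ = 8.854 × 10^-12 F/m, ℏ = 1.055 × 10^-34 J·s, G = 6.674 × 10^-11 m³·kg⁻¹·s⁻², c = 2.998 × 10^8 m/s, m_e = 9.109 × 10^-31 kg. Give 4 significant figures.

Planck length: ℓ_P = √(ℏG/c³) = 1.616 × 10^-35 m
Bohr radius: a₀ = 4πε₀ℏ²/(m_e e²) = 5.297 × 10^-11 m
2.04 × 10^-4 × 1.616 × 10^-35 / 5.297 × 10^-11 = 6.225 × 10^-29

6.225 × 10^-29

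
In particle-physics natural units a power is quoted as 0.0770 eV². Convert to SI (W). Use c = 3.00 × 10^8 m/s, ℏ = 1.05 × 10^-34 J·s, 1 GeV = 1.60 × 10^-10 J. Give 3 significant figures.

Power is [E]/[T] = [E]²/ℏ.
1 GeV² → 1/ℏ × (1 GeV in J)² = 2.44 × 10^14 W.
Convert the energy scale: 0.0770 eV² = 7.70 × 10^-20 GeV².
Result: 7.70 × 10^-20 × 2.44 × 10^14 = 1.88 × 10^-5 W.

1.88 × 10^-5 W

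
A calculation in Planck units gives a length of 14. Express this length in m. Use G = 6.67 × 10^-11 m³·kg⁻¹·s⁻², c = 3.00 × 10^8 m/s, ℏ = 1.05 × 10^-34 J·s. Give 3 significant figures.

One Planck length: ℓ_P = √(ℏG/c³) = 1.61 × 10^-35 m.
14 × 1.61 × 10^-35 m = 2.25 × 10^-34 m

2.25 × 10^-34 m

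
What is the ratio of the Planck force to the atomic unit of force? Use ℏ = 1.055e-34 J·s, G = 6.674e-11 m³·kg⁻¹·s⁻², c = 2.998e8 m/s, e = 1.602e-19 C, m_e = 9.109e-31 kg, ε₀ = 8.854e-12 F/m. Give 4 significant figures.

Planck force: F_P = c⁴/G = 1.210e44 N
atomic unit of force: F_au = E_h/a₀ = m_e²e⁶/((4πε₀)³ℏ⁴) = 8.220e-8 N
ratio = 1.210e44 / 8.220e-8 = 1.473e51

1.473e51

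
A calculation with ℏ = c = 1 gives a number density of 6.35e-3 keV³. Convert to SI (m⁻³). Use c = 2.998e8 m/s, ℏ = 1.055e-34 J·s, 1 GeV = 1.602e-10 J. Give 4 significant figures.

Number density is [L]⁻³ = [E]³/(ℏc)³.
1 GeV³ → 1/(ℏc)³ × (1 GeV in J)³ = 1.299e47 m⁻³.
Convert the energy scale: 6.35e-3 keV³ = 6.35e-21 GeV³.
Result: 6.35e-21 × 1.299e47 = 8.251e26 m⁻³.

8.251e26 m⁻³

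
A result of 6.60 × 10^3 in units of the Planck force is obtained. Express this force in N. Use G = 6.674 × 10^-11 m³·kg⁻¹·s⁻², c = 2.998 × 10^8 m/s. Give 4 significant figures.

7.989 × 10^47 N

One Planck force: F_P = c⁴/G = 1.210 × 10^44 N.
6.60 × 10^3 × 1.210 × 10^44 N = 7.989 × 10^47 N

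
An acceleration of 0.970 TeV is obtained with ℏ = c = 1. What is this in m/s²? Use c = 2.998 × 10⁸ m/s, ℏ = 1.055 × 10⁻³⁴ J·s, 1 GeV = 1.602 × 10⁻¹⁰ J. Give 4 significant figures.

Acceleration is [L]/[T]² = c·[E]/ℏ.
1 GeV → c/ℏ × (1 GeV in J) = 4.552 × 10³² m/s².
Convert the energy scale: 0.970 TeV = 970 GeV.
Result: 970 × 4.552 × 10³² = 4.416 × 10³⁵ m/s².

4.416 × 10³⁵ m/s²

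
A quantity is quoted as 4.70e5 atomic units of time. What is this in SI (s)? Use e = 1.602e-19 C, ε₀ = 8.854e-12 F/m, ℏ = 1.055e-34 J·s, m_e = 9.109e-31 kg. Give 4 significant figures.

1.139e-11 s

One atomic unit of time: τ_au = (4πε₀)²ℏ³/(m_e e⁴) = 2.423e-17 s.
4.70e5 × 2.423e-17 s = 1.139e-11 s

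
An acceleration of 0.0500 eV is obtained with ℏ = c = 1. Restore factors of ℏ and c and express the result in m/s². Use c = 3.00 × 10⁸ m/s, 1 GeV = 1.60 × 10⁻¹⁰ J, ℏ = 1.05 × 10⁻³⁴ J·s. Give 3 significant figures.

Acceleration is [L]/[T]² = c·[E]/ℏ.
1 GeV → c/ℏ × (1 GeV in J) = 4.57 × 10³² m/s².
Convert the energy scale: 0.0500 eV = 5.00 × 10⁻¹¹ GeV.
Result: 5.00 × 10⁻¹¹ × 4.57 × 10³² = 2.29 × 10²² m/s².

2.29 × 10²² m/s²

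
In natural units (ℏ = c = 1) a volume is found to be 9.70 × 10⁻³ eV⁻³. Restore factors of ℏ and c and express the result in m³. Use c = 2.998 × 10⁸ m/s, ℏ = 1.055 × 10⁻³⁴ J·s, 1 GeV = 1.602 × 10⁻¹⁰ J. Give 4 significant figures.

Volume is [L]³ = [E]⁻³·(ℏc)³.
1 GeV⁻³ → (ℏc)³ × (1 GeV in J)⁻³ = 7.696 × 10⁻⁴⁸ m³.
Convert the energy scale: 9.70 × 10⁻³ eV⁻³ = 9.70 × 10²⁴ GeV⁻³.
Result: 9.70 × 10²⁴ × 7.696 × 10⁻⁴⁸ = 7.465 × 10⁻²³ m³.

7.465 × 10⁻²³ m³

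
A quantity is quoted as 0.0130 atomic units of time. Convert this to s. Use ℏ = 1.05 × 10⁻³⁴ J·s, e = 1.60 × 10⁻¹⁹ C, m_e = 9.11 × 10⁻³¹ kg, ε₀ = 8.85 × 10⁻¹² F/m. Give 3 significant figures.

One atomic unit of time: τ_au = (4πε₀)²ℏ³/(m_e e⁴) = 2.40 × 10⁻¹⁷ s.
0.0130 × 2.40 × 10⁻¹⁷ s = 3.12 × 10⁻¹⁹ s

3.12 × 10⁻¹⁹ s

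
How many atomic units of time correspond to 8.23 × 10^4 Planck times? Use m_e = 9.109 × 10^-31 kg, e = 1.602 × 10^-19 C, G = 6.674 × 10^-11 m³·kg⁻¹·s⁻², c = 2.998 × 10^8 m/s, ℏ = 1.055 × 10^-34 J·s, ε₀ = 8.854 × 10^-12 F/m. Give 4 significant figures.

1.831 × 10^-22

Planck time: t_P = √(ℏG/c⁵) = 5.392 × 10^-44 s
atomic unit of time: τ_au = (4πε₀)²ℏ³/(m_e e⁴) = 2.423 × 10^-17 s
8.23 × 10^4 × 5.392 × 10^-44 / 2.423 × 10^-17 = 1.831 × 10^-22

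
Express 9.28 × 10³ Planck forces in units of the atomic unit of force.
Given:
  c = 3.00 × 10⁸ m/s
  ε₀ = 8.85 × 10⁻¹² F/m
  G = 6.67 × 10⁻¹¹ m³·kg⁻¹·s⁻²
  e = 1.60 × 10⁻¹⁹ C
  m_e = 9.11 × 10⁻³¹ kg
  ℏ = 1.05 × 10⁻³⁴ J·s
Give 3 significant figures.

1.35 × 10⁵⁵

Planck force: F_P = c⁴/G = 1.21 × 10⁴⁴ N
atomic unit of force: F_au = E_h/a₀ = m_e²e⁶/((4πε₀)³ℏ⁴) = 8.33 × 10⁻⁸ N
9.28 × 10³ × 1.21 × 10⁴⁴ / 8.33 × 10⁻⁸ = 1.35 × 10⁵⁵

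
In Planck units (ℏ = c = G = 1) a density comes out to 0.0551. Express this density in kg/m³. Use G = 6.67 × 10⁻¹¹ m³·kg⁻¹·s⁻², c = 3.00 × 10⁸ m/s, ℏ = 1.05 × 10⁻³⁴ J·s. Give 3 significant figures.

One Planck density: ρ_P = c⁵/(ℏG²) = 5.20 × 10⁹⁶ kg/m³.
0.0551 × 5.20 × 10⁹⁶ kg/m³ = 2.87 × 10⁹⁵ kg/m³

2.87 × 10⁹⁵ kg/m³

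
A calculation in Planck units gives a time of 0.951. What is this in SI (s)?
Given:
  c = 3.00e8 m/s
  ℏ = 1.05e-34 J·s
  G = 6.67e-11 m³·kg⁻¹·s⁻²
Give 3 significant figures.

5.11e-44 s

One Planck time: t_P = √(ℏG/c⁵) = 5.37e-44 s.
0.951 × 5.37e-44 s = 5.11e-44 s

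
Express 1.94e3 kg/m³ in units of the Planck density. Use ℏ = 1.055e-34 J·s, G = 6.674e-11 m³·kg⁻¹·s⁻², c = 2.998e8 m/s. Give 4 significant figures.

Planck density: ρ_P = c⁵/(ℏG²) = 5.154e96 kg/m³.
1.94e3 / 5.154e96 = 3.764e-94

3.764e-94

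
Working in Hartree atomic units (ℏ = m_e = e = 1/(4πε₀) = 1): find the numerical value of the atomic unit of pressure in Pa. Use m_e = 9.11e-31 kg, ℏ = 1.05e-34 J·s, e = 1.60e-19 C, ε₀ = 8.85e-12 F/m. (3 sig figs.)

The unique combination of the constants set to 1 with dimensions of pressure is P_au = E_h/a₀³ = m_e⁴e¹⁰/((4πε₀)⁵ℏ⁸).
E_h = 4.38e-18 J
a₀ = 5.26e-11 m
E_h/a₀³ = 3.01e13 Pa

3.01e13 Pa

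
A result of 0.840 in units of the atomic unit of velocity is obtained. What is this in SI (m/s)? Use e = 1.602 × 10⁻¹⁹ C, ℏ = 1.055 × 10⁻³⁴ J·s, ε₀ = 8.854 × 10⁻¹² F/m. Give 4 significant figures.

One atomic unit of velocity: v_au = e²/(4πε₀ℏ) = 2.186 × 10⁶ m/s.
0.840 × 2.186 × 10⁶ m/s = 1.837 × 10⁶ m/s

1.837 × 10⁶ m/s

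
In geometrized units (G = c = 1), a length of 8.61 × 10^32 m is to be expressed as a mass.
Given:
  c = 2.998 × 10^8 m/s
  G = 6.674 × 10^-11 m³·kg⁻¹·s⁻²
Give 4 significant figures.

Length → mass via c²/G.
8.61 × 10^32 m × (c²/G) = 1.160 × 10^60 kg

1.160 × 10^60 kg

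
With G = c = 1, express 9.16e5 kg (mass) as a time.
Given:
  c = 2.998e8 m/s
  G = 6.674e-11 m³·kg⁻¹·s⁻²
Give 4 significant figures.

Mass → time via G/c³.
9.16e5 kg × (G/c³) = 2.269e-30 s

2.269e-30 s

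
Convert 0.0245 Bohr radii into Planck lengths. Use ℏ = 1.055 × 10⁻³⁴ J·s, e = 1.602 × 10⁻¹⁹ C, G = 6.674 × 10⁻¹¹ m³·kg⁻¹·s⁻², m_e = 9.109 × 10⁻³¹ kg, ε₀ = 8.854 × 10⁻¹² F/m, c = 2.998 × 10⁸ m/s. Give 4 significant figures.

8.029 × 10²²

Bohr radius: a₀ = 4πε₀ℏ²/(m_e e²) = 5.297 × 10⁻¹¹ m
Planck length: ℓ_P = √(ℏG/c³) = 1.616 × 10⁻³⁵ m
0.0245 × 5.297 × 10⁻¹¹ / 1.616 × 10⁻³⁵ = 8.029 × 10²²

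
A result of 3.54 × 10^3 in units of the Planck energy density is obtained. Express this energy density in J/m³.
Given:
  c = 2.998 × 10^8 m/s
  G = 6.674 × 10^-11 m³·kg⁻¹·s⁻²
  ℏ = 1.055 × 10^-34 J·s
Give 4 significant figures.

1.640 × 10^117 J/m³

One Planck energy density: u_P = c⁷/(ℏG²) = 4.632 × 10^113 J/m³.
3.54 × 10^3 × 4.632 × 10^113 J/m³ = 1.640 × 10^117 J/m³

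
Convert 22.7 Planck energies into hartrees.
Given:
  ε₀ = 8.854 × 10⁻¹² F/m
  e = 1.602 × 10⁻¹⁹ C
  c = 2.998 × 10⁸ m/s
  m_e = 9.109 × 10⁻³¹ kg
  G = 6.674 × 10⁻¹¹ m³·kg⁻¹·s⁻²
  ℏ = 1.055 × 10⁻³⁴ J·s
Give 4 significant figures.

1.020 × 10²⁸

Planck energy: E_P = √(ℏc⁵/G) = 1.957 × 10⁹ J
hartree: E_h = m_e e⁴/(4πε₀ℏ)² = 4.354 × 10⁻¹⁸ J
22.7 × 1.957 × 10⁹ / 4.354 × 10⁻¹⁸ = 1.020 × 10²⁸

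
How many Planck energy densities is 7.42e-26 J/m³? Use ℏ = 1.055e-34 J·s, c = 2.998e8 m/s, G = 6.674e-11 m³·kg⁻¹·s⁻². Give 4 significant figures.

Planck energy density: u_P = c⁷/(ℏG²) = 4.632e113 J/m³.
7.42e-26 / 4.632e113 = 1.602e-139

1.602e-139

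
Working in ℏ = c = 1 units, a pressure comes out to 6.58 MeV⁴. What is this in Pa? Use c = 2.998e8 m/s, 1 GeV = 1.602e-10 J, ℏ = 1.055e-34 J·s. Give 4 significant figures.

1.370e26 Pa

Pressure is [E]/[L]³ = [E]⁴/(ℏc)³.
1 GeV⁴ → 1/(ℏc)³ × (1 GeV in J)⁴ = 2.082e37 Pa.
Convert the energy scale: 6.58 MeV⁴ = 6.58e-12 GeV⁴.
Result: 6.58e-12 × 2.082e37 = 1.370e26 Pa.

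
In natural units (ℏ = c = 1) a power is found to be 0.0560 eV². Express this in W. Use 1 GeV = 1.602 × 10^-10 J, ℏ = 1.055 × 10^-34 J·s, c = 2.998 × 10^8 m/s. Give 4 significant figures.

Power is [E]/[T] = [E]²/ℏ.
1 GeV² → 1/ℏ × (1 GeV in J)² = 2.433 × 10^14 W.
Convert the energy scale: 0.0560 eV² = 5.60 × 10^-20 GeV².
Result: 5.60 × 10^-20 × 2.433 × 10^14 = 1.362 × 10^-5 W.

1.362 × 10^-5 W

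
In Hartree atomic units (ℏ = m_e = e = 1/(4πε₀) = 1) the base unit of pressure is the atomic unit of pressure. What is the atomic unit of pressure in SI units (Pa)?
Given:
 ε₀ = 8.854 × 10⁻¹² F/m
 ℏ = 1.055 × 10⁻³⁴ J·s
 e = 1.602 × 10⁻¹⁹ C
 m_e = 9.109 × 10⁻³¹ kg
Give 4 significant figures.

2.929 × 10¹³ Pa

P_au = E_h/a₀³ = m_e⁴e¹⁰/((4πε₀)⁵ℏ⁸)
E_h = 4.354 × 10⁻¹⁸ J
a₀ = 5.297 × 10⁻¹¹ m
E_h/a₀³ = 2.929 × 10¹³ Pa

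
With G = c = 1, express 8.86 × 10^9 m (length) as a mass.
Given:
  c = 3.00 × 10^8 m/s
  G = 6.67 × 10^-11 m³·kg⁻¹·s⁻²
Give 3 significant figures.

Length → mass via c²/G.
8.86 × 10^9 m × (c²/G) = 1.20 × 10^37 kg

1.20 × 10^37 kg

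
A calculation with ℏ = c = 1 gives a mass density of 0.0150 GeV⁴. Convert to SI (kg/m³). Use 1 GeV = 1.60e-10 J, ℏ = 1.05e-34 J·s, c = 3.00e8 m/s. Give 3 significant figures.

3.49e18 kg/m³

Mass density is [E]/(c²[L]³) = [E]⁴/(ℏ³c⁵).
1 GeV⁴ → 1/(ℏ³c⁵) × (1 GeV in J)⁴ = 2.33e20 kg/m³.
Result: 0.0150 × 2.33e20 = 3.49e18 kg/m³.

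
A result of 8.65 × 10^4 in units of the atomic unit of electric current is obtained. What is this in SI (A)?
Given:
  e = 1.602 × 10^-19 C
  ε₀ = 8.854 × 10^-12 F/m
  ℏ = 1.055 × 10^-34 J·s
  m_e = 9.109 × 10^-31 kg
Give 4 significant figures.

571.9 A

One atomic unit of electric current: I_au = e E_h/ℏ = m_e e⁵/((4πε₀)²ℏ³) = 6.612 × 10^-3 A.
8.65 × 10^4 × 6.612 × 10^-3 A = 571.9 A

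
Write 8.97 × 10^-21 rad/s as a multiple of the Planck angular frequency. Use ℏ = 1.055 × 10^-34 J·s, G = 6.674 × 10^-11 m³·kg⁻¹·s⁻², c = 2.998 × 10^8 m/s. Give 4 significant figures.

Planck angular frequency: ω_P = √(c⁵/(ℏG)) = 1.855 × 10^43 rad/s.
8.97 × 10^-21 / 1.855 × 10^43 = 4.837 × 10^-64

4.837 × 10^-64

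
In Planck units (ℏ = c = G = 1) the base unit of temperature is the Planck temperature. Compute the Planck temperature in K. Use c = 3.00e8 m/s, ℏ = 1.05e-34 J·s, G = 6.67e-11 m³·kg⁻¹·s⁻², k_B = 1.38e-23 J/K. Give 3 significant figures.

1.42e32 K

T_P = √(ℏc⁵/G) / k_B
  = √(3.83e18) × 7.25e22
  = 1.42e32 K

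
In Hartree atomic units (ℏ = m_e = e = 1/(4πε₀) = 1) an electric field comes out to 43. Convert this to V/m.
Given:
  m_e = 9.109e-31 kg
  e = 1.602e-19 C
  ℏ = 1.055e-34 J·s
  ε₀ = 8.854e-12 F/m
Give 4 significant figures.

One atomic unit of electric field: E_au = E_h/(e a₀) = m_e²e⁵/((4πε₀)³ℏ⁴) = 5.131e11 V/m.
43 × 5.131e11 V/m = 2.206e13 V/m

2.206e13 V/m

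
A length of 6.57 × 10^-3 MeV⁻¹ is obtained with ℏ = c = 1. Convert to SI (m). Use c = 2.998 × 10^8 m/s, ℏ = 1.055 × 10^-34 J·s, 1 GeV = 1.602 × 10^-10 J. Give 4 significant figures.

A length is [E]⁻¹ in ℏ=c=1; restore one factor of ℏc.
1 GeV⁻¹ → ℏc × (1 GeV in J)⁻¹ = 1.974 × 10^-16 m.
Convert the energy scale: 6.57 × 10^-3 MeV⁻¹ = 6.57 GeV⁻¹.
Result: 6.57 × 1.974 × 10^-16 = 1.297 × 10^-15 m.

1.297 × 10^-15 m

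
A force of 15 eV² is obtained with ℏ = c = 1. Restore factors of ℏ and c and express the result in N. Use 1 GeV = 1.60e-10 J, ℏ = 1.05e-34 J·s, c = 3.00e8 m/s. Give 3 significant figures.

Force is [E]/[L] = [E]²/(ℏc); restore (ℏc)⁻¹.
1 GeV² → 1/(ℏc) × (1 GeV in J)² = 8.13e5 N.
Convert the energy scale: 15 eV² = 1.50e-17 GeV².
Result: 1.50e-17 × 8.13e5 = 1.22e-11 N.

1.22e-11 N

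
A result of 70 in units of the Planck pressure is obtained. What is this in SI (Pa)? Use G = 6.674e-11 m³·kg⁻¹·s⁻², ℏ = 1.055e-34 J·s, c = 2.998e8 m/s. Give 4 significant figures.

3.243e115 Pa

One Planck pressure: p_P = c⁷/(ℏG²) = 4.632e113 Pa.
70 × 4.632e113 Pa = 3.243e115 Pa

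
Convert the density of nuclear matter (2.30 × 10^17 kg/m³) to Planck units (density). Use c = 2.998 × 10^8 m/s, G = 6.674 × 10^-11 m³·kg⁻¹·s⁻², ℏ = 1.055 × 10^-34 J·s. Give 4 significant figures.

Planck density: ρ_P = c⁵/(ℏG²) = 5.154 × 10^96 kg/m³.
2.30 × 10^17 / 5.154 × 10^96 = 4.463 × 10^-80

4.463 × 10^-80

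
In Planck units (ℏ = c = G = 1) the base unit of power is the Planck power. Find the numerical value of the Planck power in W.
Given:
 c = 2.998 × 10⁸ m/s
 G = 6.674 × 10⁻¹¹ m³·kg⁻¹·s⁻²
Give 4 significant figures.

3.629 × 10⁵² W

P_P = c⁵/G
  = 2.422 × 10⁴² / 6.674 × 10⁻¹¹
  = 3.629 × 10⁵² W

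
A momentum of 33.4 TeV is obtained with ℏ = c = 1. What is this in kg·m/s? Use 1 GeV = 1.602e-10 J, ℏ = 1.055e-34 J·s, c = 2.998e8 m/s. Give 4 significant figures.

Momentum is [E]/c; divide by c.
1 GeV → 1/c × (1 GeV in J) = 5.344e-19 kg·m/s.
Convert the energy scale: 33.4 TeV = 3.34e4 GeV.
Result: 3.34e4 × 5.344e-19 = 1.785e-14 kg·m/s.

1.785e-14 kg·m/s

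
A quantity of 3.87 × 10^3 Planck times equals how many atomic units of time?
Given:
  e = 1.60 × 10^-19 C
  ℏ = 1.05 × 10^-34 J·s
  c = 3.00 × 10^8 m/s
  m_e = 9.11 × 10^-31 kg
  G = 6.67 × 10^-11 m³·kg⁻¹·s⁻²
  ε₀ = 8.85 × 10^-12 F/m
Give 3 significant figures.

8.66 × 10^-24

Planck time: t_P = √(ℏG/c⁵) = 5.37 × 10^-44 s
atomic unit of time: τ_au = (4πε₀)²ℏ³/(m_e e⁴) = 2.40 × 10^-17 s
3.87 × 10^3 × 5.37 × 10^-44 / 2.40 × 10^-17 = 8.66 × 10^-24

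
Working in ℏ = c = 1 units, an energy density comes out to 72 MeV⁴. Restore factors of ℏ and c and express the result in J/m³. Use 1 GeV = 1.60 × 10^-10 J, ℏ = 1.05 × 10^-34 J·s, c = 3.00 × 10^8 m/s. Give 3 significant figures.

1.51 × 10^27 J/m³

[E]/[L]³ = [E]⁴/(ℏc)³; restore (ℏc)⁻³.
1 GeV⁴ → 1/(ℏc)³ × (1 GeV in J)⁴ = 2.10 × 10^37 J/m³.
Convert the energy scale: 72 MeV⁴ = 7.20 × 10^-11 GeV⁴.
Result: 7.20 × 10^-11 × 2.10 × 10^37 = 1.51 × 10^27 J/m³.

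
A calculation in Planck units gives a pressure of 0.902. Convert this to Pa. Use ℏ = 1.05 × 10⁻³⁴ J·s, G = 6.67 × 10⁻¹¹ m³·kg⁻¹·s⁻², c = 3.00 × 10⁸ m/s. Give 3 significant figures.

4.22 × 10¹¹³ Pa

One Planck pressure: p_P = c⁷/(ℏG²) = 4.68 × 10¹¹³ Pa.
0.902 × 4.68 × 10¹¹³ Pa = 4.22 × 10¹¹³ Pa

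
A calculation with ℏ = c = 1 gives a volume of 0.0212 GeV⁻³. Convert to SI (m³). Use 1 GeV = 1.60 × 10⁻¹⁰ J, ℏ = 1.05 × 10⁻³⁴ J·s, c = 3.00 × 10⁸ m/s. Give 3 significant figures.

1.62 × 10⁻⁴⁹ m³

Volume is [L]³ = [E]⁻³·(ℏc)³.
1 GeV⁻³ → (ℏc)³ × (1 GeV in J)⁻³ = 7.63 × 10⁻⁴⁸ m³.
Result: 0.0212 × 7.63 × 10⁻⁴⁸ = 1.62 × 10⁻⁴⁹ m³.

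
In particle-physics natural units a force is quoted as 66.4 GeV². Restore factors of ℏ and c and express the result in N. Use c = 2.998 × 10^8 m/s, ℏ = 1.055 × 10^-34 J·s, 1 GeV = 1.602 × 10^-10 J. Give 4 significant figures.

5.388 × 10^7 N

Force is [E]/[L] = [E]²/(ℏc); restore (ℏc)⁻¹.
1 GeV² → 1/(ℏc) × (1 GeV in J)² = 8.114 × 10^5 N.
Result: 66.4 × 8.114 × 10^5 = 5.388 × 10^7 N.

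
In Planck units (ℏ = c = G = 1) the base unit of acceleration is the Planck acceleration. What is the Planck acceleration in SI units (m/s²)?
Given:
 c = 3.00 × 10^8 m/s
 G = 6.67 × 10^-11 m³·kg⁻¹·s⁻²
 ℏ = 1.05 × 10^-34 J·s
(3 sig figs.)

a_P = √(c⁷/(ℏG))
  = √(3.12 × 10^103)
  = 5.59 × 10^51 m/s²

5.59 × 10^51 m/s²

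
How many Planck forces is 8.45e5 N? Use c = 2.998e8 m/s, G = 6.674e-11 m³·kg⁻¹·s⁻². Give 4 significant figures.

Planck force: F_P = c⁴/G = 1.210e44 N.
8.45e5 / 1.210e44 = 6.981e-39

6.981e-39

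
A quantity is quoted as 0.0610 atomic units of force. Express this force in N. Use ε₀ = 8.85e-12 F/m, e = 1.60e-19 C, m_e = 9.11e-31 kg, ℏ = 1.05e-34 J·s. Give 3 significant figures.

One atomic unit of force: F_au = E_h/a₀ = m_e²e⁶/((4πε₀)³ℏ⁴) = 8.33e-8 N.
0.0610 × 8.33e-8 N = 5.08e-9 N

5.08e-9 N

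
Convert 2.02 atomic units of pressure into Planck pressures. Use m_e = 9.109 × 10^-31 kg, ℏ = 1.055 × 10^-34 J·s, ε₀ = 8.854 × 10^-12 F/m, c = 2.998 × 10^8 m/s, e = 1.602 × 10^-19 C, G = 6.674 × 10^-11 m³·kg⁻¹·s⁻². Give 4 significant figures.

1.277 × 10^-100

atomic unit of pressure: P_au = E_h/a₀³ = m_e⁴e¹⁰/((4πε₀)⁵ℏ⁸) = 2.929 × 10^13 Pa
Planck pressure: p_P = c⁷/(ℏG²) = 4.632 × 10^113 Pa
2.02 × 2.929 × 10^13 / 4.632 × 10^113 = 1.277 × 10^-100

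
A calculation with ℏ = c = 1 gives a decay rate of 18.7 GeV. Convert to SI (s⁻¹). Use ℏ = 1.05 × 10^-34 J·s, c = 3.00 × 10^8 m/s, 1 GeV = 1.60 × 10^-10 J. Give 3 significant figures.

A rate is [E]/ℏ; divide by ℏ.
1 GeV → 1/ℏ × (1 GeV in J) = 1.52 × 10^24 s⁻¹.
Result: 18.7 × 1.52 × 10^24 = 2.85 × 10^25 s⁻¹.

2.85 × 10^25 s⁻¹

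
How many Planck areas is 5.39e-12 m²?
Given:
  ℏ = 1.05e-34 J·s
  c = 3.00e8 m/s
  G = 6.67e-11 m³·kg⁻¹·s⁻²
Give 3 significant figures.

2.08e58

Planck area: A_P = ℏG/c³ = 2.59e-70 m².
5.39e-12 / 2.59e-70 = 2.08e58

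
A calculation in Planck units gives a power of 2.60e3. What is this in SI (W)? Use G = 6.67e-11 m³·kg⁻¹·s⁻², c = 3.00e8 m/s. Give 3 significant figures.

One Planck power: P_P = c⁵/G = 3.64e52 W.
2.60e3 × 3.64e52 W = 9.47e55 W

9.47e55 W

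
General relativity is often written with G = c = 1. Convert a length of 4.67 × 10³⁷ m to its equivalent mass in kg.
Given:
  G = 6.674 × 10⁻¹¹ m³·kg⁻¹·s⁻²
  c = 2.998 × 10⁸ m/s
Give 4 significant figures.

6.289 × 10⁶⁴ kg

Length → mass via c²/G.
4.67 × 10³⁷ m × (c²/G) = 6.289 × 10⁶⁴ kg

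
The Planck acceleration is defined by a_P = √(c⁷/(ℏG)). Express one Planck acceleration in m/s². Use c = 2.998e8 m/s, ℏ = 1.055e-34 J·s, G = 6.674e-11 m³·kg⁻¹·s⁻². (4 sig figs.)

5.560e51 m/s²

a_P = √(c⁷/(ℏG))
  = √(3.092e103)
  = 5.560e51 m/s²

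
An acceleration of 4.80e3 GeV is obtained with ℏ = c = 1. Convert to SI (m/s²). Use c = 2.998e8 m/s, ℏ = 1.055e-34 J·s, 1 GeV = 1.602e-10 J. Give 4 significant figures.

Acceleration is [L]/[T]² = c·[E]/ℏ.
1 GeV → c/ℏ × (1 GeV in J) = 4.552e32 m/s².
Result: 4.80e3 × 4.552e32 = 2.185e36 m/s².

2.185e36 m/s²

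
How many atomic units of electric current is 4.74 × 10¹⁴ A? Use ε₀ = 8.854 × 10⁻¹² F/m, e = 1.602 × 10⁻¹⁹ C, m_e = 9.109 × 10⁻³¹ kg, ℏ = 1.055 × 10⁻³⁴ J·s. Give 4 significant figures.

7.169 × 10¹⁶

atomic unit of electric current: I_au = e E_h/ℏ = m_e e⁵/((4πε₀)²ℏ³) = 6.612 × 10⁻³ A.
4.74 × 10¹⁴ / 6.612 × 10⁻³ = 7.169 × 10¹⁶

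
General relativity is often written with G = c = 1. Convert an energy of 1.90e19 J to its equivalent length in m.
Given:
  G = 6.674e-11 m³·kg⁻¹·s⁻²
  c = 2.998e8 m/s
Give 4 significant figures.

Energy → length via G/c⁴.
1.90e19 J × (G/c⁴) = 1.570e-25 m

1.570e-25 m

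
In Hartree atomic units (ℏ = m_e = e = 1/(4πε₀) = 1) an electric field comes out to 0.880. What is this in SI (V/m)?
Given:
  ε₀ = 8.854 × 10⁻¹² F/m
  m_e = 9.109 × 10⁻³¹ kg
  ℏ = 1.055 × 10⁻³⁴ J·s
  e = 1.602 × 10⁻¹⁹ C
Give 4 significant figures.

4.515 × 10¹¹ V/m

One atomic unit of electric field: E_au = E_h/(e a₀) = m_e²e⁵/((4πε₀)³ℏ⁴) = 5.131 × 10¹¹ V/m.
0.880 × 5.131 × 10¹¹ V/m = 4.515 × 10¹¹ V/m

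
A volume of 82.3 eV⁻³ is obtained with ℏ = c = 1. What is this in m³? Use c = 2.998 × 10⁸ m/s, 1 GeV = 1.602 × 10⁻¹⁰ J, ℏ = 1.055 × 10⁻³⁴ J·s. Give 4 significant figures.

Volume is [L]³ = [E]⁻³·(ℏc)³.
1 GeV⁻³ → (ℏc)³ × (1 GeV in J)⁻³ = 7.696 × 10⁻⁴⁸ m³.
Convert the energy scale: 82.3 eV⁻³ = 8.23 × 10²⁸ GeV⁻³.
Result: 8.23 × 10²⁸ × 7.696 × 10⁻⁴⁸ = 6.334 × 10⁻¹⁹ m³.

6.334 × 10⁻¹⁹ m³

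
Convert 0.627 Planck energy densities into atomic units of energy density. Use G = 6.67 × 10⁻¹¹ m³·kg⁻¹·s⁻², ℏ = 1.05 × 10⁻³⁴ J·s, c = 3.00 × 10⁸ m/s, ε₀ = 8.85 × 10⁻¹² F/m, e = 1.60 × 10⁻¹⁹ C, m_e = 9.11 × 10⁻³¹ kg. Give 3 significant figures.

Planck energy density: u_P = c⁷/(ℏG²) = 4.68 × 10¹¹³ J/m³
atomic unit of energy density: u_au = E_h/a₀³ = m_e⁴e¹⁰/((4πε₀)⁵ℏ⁸) = 3.01 × 10¹³ J/m³
0.627 × 4.68 × 10¹¹³ / 3.01 × 10¹³ = 9.74 × 10⁹⁹

9.74 × 10⁹⁹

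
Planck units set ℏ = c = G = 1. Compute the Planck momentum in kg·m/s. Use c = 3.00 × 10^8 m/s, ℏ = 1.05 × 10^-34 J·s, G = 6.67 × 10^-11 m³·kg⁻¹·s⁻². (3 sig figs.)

6.52 kg·m/s

The unique combination of the constants set to 1 with dimensions of momentum is p_P = √(ℏc³/G).
  = √(42.5)
  = 6.52 kg·m/s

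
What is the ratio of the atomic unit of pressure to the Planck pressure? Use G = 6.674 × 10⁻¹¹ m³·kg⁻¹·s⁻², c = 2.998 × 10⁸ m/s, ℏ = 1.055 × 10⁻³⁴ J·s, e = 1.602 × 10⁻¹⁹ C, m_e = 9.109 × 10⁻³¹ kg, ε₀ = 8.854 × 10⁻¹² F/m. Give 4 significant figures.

atomic unit of pressure: P_au = E_h/a₀³ = m_e⁴e¹⁰/((4πε₀)⁵ℏ⁸) = 2.929 × 10¹³ Pa
Planck pressure: p_P = c⁷/(ℏG²) = 4.632 × 10¹¹³ Pa
ratio = 2.929 × 10¹³ / 4.632 × 10¹¹³ = 6.323 × 10⁻¹⁰¹

6.323 × 10⁻¹⁰¹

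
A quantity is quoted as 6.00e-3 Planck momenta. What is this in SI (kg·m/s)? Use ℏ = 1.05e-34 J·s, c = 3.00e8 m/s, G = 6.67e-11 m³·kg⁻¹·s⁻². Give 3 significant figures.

0.0391 kg·m/s

One Planck momentum: p_P = √(ℏc³/G) = 6.52 kg·m/s.
6.00e-3 × 6.52 kg·m/s = 0.0391 kg·m/s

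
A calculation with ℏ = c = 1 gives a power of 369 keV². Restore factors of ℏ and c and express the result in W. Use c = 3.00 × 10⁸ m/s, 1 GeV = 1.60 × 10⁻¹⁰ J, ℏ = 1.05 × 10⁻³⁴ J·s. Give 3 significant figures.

Power is [E]/[T] = [E]²/ℏ.
1 GeV² → 1/ℏ × (1 GeV in J)² = 2.44 × 10¹⁴ W.
Convert the energy scale: 369 keV² = 3.69 × 10⁻¹⁰ GeV².
Result: 3.69 × 10⁻¹⁰ × 2.44 × 10¹⁴ = 9.00 × 10⁴ W.

9.00 × 10⁴ W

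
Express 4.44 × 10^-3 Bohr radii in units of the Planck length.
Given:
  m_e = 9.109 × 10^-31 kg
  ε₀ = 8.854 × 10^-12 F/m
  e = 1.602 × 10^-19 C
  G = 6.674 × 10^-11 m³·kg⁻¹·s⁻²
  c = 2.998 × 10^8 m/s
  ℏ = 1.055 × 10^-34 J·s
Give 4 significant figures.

1.455 × 10^22

Bohr radius: a₀ = 4πε₀ℏ²/(m_e e²) = 5.297 × 10^-11 m
Planck length: ℓ_P = √(ℏG/c³) = 1.616 × 10^-35 m
4.44 × 10^-3 × 5.297 × 10^-11 / 1.616 × 10^-35 = 1.455 × 10^22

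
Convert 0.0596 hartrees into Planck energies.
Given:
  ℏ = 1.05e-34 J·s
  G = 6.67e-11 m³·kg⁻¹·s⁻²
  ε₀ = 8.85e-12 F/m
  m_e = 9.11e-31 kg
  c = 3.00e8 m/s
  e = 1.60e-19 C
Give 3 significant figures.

hartree: E_h = m_e e⁴/(4πε₀ℏ)² = 4.38e-18 J
Planck energy: E_P = √(ℏc⁵/G) = 1.96e9 J
0.0596 × 4.38e-18 / 1.96e9 = 1.33e-28

1.33e-28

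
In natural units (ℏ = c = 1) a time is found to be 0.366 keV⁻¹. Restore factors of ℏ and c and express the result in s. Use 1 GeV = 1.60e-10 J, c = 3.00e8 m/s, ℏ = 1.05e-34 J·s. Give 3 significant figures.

A time is [E]⁻¹ in ℏ=c=1; restore one factor of ℏ.
1 GeV⁻¹ → ℏ × (1 GeV in J)⁻¹ = 6.56e-25 s.
Convert the energy scale: 0.366 keV⁻¹ = 3.66e5 GeV⁻¹.
Result: 3.66e5 × 6.56e-25 = 2.40e-19 s.

2.40e-19 s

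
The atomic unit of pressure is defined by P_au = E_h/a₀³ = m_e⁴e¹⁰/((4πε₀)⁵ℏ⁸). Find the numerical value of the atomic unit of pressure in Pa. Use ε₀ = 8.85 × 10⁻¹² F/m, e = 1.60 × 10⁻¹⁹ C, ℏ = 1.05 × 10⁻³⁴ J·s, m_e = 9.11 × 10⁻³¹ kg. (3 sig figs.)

P_au = E_h/a₀³ = m_e⁴e¹⁰/((4πε₀)⁵ℏ⁸)
E_h = 4.38 × 10⁻¹⁸ J
a₀ = 5.26 × 10⁻¹¹ m
E_h/a₀³ = 3.01 × 10¹³ Pa

3.01 × 10¹³ Pa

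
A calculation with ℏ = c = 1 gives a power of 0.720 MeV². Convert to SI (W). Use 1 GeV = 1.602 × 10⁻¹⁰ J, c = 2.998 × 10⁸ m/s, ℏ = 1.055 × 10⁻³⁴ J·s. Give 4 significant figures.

1.751 × 10⁸ W

Power is [E]/[T] = [E]²/ℏ.
1 GeV² → 1/ℏ × (1 GeV in J)² = 2.433 × 10¹⁴ W.
Convert the energy scale: 0.720 MeV² = 7.20 × 10⁻⁷ GeV².
Result: 7.20 × 10⁻⁷ × 2.433 × 10¹⁴ = 1.751 × 10⁸ W.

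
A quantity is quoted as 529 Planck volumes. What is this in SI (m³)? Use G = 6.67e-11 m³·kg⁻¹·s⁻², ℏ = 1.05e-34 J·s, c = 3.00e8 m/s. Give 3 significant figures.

2.21e-102 m³

One Planck volume: V_P = (ℏG/c³)^(3/2) = 4.18e-105 m³.
529 × 4.18e-105 m³ = 2.21e-102 m³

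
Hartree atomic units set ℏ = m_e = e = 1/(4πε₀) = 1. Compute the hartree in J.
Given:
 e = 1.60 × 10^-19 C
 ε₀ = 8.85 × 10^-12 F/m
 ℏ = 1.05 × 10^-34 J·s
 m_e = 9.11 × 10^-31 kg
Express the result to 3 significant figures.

4.38 × 10^-18 J

Dimensional analysis gives E_h = m_e e⁴/(4πε₀ℏ)².
  = 5.97 × 10^-106 / 1.36 × 10^-88
  = 4.38 × 10^-18 J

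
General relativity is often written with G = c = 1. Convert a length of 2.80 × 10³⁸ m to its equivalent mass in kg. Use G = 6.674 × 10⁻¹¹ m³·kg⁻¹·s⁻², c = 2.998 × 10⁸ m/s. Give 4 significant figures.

Length → mass via c²/G.
2.80 × 10³⁸ m × (c²/G) = 3.771 × 10⁶⁵ kg

3.771 × 10⁶⁵ kg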